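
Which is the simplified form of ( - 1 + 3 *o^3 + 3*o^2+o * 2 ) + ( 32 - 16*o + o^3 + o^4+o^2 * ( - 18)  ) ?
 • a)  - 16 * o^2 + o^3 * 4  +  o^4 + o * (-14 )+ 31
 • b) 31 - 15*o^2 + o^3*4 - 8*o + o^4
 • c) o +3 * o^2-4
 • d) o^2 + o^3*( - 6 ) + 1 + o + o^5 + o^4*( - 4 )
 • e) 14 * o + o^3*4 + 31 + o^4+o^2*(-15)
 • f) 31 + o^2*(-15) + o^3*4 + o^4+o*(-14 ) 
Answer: f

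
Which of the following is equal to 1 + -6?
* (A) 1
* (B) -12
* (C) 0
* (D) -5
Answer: D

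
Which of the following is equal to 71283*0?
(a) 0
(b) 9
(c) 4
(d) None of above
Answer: a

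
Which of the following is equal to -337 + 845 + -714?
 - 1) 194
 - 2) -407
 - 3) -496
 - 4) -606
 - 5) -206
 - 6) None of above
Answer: 5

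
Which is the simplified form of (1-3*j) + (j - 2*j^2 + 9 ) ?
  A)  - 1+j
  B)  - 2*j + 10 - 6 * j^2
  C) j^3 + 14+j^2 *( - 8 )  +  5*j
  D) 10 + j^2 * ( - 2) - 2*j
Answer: D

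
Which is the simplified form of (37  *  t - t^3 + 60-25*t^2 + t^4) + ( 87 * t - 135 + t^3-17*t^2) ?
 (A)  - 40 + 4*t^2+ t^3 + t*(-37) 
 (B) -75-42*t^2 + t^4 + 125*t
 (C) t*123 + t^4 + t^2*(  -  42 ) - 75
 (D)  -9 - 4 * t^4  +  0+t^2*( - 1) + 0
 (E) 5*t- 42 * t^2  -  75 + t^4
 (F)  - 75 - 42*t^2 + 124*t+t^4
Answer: F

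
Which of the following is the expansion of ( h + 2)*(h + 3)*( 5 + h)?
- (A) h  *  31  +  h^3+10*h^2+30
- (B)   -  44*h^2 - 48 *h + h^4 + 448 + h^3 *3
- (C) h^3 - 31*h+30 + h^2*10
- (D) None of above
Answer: A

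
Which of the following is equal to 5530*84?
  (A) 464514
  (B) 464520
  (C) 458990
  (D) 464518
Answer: B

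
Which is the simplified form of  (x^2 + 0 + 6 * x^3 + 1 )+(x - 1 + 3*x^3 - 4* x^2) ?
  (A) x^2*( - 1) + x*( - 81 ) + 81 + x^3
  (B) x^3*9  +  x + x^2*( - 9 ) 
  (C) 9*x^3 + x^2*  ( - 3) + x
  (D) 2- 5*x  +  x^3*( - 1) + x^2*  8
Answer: C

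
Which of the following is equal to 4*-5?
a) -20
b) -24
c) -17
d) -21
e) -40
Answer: a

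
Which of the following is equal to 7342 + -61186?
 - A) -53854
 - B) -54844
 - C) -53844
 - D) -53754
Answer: C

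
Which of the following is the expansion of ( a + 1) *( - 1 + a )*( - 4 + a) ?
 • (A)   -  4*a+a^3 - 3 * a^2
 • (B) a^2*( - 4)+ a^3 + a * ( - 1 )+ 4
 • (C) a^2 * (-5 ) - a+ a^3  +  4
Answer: B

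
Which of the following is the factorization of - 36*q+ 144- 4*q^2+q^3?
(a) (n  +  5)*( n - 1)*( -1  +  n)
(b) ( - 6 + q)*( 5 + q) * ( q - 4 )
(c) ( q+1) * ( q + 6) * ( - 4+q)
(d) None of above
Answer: d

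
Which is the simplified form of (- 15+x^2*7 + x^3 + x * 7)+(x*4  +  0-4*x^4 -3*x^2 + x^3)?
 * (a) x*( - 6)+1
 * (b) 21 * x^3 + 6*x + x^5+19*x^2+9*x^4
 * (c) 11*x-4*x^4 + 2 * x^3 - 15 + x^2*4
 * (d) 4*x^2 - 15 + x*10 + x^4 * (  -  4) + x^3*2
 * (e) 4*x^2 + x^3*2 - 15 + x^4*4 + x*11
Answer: c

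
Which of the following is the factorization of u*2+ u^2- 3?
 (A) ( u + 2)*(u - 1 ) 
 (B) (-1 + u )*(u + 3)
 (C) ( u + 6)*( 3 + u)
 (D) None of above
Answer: B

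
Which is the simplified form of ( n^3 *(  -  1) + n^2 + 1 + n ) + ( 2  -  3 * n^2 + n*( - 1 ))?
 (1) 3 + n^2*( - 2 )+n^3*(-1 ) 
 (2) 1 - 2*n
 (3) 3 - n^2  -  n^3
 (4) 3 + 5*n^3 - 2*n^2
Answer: 1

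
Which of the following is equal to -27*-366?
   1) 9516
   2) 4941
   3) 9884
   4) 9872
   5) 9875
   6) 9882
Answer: 6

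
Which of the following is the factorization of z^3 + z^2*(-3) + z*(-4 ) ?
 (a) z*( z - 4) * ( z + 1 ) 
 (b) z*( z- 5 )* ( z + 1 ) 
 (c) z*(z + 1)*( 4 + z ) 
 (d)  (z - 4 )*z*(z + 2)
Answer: a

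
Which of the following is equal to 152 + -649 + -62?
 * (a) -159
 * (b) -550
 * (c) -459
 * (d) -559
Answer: d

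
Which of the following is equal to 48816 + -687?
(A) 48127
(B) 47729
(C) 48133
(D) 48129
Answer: D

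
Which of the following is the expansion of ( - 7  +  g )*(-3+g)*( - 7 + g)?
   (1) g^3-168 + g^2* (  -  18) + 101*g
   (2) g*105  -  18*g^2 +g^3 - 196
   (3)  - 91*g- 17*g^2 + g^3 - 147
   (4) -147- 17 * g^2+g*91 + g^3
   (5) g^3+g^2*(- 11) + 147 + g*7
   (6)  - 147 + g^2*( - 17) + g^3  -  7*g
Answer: 4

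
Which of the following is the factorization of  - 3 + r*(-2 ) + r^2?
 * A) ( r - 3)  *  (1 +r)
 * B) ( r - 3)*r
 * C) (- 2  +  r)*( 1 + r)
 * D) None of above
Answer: A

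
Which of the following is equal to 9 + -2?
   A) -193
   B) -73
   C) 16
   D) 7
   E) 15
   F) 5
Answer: D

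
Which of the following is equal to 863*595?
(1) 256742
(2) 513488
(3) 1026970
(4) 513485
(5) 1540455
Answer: 4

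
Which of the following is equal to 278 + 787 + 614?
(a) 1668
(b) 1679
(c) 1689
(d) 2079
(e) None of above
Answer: b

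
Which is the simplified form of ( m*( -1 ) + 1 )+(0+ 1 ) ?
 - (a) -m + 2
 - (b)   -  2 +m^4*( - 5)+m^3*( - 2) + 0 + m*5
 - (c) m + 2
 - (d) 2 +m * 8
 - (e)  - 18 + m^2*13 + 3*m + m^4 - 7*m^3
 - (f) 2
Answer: a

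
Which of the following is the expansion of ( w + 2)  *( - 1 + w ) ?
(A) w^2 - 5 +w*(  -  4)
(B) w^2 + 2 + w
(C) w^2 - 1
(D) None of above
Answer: D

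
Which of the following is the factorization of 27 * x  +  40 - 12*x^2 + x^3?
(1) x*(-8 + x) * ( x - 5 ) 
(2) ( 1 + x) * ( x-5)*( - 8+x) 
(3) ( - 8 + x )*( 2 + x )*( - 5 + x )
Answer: 2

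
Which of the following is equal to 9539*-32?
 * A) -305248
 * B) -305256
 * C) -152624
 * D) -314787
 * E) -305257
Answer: A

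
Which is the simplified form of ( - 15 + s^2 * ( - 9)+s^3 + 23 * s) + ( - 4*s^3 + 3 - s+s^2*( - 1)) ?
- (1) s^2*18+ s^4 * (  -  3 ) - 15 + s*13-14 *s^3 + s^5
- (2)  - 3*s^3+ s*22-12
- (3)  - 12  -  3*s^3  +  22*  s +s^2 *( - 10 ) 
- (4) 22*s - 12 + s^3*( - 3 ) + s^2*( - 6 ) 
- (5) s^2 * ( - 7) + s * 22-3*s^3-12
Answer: 3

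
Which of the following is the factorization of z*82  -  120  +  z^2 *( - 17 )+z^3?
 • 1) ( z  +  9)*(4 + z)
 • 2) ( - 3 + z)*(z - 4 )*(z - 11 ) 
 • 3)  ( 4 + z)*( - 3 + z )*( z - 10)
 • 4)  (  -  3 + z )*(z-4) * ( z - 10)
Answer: 4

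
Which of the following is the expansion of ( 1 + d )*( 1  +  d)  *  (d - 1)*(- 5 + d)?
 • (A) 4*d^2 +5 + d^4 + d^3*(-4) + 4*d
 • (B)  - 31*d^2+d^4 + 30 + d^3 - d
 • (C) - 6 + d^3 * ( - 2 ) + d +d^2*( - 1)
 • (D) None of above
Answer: D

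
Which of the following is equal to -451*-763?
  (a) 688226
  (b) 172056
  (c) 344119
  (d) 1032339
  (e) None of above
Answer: e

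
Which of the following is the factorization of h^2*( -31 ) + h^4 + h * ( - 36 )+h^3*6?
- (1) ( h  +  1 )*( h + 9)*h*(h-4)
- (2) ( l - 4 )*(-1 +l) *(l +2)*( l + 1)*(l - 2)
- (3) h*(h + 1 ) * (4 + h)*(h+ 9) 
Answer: 1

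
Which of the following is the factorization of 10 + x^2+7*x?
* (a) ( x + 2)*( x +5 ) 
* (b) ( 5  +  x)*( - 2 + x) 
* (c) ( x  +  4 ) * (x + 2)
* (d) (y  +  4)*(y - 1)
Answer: a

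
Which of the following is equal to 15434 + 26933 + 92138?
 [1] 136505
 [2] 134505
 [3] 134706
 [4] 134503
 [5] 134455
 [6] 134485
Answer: 2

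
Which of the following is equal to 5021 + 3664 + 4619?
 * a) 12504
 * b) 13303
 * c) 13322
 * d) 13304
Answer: d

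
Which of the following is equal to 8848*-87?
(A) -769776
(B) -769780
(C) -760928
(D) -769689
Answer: A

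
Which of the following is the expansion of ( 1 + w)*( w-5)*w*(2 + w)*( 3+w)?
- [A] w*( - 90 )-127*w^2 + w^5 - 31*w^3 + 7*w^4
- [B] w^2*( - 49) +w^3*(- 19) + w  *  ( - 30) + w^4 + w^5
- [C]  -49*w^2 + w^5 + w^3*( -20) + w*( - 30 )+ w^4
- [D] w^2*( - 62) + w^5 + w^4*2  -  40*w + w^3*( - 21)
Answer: B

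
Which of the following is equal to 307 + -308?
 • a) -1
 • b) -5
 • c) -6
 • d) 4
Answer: a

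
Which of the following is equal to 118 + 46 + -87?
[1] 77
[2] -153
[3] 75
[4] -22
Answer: 1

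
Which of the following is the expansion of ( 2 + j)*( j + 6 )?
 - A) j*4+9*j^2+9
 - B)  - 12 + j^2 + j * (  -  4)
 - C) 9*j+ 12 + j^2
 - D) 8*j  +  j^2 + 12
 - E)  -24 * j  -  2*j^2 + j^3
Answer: D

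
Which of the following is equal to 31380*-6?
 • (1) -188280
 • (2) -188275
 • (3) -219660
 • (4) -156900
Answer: 1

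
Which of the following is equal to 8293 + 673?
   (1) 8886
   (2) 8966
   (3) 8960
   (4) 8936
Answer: 2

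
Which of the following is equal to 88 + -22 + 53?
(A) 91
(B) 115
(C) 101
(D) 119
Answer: D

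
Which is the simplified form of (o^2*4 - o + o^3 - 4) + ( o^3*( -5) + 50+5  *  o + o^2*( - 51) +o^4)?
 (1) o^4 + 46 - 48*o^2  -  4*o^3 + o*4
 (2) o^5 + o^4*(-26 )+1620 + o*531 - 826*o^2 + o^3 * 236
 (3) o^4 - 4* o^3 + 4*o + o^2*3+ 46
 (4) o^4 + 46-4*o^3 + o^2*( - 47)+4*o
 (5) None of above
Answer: 4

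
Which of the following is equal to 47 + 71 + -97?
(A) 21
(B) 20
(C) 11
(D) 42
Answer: A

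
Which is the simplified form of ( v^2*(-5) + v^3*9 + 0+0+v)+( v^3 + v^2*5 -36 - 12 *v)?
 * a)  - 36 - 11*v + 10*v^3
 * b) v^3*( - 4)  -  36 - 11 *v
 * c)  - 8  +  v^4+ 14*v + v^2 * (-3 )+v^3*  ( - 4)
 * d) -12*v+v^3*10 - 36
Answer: a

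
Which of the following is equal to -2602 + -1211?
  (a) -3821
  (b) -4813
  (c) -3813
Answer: c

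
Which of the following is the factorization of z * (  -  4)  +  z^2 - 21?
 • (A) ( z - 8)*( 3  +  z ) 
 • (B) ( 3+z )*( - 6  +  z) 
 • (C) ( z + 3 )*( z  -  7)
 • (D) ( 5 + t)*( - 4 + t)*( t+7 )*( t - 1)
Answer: C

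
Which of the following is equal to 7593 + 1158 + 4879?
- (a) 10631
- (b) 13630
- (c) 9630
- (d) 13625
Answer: b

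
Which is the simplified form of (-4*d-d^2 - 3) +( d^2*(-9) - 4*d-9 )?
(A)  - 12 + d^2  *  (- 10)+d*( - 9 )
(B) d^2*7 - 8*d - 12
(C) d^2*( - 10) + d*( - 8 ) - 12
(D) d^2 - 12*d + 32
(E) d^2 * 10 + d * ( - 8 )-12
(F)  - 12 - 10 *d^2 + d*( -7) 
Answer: C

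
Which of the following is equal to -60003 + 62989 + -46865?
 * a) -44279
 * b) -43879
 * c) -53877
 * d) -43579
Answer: b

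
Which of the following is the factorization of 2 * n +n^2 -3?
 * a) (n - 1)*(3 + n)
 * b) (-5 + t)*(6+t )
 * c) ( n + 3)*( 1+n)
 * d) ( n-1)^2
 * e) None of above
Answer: a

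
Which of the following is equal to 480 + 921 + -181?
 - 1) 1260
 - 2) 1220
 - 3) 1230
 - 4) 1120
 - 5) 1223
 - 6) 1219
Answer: 2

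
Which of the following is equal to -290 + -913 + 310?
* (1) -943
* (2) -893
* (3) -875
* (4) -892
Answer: 2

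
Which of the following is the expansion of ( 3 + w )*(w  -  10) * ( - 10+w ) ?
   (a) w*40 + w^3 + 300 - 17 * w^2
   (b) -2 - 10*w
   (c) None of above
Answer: a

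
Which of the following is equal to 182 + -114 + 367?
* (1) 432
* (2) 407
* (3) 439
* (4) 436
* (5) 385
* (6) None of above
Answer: 6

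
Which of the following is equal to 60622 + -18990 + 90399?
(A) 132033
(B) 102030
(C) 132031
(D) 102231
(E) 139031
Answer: C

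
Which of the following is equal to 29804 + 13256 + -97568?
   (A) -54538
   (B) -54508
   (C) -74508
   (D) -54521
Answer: B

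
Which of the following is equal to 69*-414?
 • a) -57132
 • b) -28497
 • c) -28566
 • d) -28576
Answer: c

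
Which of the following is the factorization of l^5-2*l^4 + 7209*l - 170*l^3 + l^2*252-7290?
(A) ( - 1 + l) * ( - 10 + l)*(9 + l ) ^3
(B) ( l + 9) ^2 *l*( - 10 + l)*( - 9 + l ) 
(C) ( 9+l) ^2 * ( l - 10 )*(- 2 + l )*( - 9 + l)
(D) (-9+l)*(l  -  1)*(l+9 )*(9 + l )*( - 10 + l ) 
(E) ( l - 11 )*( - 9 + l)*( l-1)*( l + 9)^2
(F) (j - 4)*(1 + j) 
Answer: D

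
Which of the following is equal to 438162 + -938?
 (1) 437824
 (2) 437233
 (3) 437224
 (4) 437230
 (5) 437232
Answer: 3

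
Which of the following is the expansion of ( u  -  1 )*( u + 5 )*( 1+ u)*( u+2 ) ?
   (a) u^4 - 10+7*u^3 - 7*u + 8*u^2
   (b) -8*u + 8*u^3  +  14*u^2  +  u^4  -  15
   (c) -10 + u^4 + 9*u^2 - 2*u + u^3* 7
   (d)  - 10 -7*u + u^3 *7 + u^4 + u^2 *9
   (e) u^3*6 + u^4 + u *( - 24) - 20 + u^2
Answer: d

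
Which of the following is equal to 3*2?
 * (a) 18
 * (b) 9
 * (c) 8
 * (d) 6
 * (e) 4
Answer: d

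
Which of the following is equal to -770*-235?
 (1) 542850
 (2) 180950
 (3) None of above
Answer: 2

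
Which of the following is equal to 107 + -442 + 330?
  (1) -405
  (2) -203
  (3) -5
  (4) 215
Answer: 3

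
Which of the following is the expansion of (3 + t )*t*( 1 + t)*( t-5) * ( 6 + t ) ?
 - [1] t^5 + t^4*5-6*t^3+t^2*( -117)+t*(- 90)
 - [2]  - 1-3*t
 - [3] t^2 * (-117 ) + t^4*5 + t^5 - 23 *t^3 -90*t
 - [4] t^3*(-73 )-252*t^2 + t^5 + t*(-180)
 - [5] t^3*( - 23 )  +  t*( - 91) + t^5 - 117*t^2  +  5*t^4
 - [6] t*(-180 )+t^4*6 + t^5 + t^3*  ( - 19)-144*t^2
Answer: 3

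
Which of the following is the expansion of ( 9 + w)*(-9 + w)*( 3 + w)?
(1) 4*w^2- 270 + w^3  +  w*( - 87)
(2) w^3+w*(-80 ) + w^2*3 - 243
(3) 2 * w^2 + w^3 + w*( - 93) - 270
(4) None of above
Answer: 4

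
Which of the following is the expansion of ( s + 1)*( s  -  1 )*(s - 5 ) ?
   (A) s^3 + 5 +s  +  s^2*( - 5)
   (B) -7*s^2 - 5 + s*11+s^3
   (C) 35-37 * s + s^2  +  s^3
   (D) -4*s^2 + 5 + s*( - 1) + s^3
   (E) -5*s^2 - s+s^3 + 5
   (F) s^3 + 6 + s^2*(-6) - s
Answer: E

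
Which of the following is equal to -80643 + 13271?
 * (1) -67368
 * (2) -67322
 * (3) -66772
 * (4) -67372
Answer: 4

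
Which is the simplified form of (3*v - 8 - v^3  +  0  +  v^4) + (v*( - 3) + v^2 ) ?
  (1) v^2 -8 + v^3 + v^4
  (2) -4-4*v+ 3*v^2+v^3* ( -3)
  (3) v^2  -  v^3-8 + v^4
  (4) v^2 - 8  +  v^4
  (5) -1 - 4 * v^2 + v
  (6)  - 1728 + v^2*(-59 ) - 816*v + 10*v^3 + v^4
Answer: 3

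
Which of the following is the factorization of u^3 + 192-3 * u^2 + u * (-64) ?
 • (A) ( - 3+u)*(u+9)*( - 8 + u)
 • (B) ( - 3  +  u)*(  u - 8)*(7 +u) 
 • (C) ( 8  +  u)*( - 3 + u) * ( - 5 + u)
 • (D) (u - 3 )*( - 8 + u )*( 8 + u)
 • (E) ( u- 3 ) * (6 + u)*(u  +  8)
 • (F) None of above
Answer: D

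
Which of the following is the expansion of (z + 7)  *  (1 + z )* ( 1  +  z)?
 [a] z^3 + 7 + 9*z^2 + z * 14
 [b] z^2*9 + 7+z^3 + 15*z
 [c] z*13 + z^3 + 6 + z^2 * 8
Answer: b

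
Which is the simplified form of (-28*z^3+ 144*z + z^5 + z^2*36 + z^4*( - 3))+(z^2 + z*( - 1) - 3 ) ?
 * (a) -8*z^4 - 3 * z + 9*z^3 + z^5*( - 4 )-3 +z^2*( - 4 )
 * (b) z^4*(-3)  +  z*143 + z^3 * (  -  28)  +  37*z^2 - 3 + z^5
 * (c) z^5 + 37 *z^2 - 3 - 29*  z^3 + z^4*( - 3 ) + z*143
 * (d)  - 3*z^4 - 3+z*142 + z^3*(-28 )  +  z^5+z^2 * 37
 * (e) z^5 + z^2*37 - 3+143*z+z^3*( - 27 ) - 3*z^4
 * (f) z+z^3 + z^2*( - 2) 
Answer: b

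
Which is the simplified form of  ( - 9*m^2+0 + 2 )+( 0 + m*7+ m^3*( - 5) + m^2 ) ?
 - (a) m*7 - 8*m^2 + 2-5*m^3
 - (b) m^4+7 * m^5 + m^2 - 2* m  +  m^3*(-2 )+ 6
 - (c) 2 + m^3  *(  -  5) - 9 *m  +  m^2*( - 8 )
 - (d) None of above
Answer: a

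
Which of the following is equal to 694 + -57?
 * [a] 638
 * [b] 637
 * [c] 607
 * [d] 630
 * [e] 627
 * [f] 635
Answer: b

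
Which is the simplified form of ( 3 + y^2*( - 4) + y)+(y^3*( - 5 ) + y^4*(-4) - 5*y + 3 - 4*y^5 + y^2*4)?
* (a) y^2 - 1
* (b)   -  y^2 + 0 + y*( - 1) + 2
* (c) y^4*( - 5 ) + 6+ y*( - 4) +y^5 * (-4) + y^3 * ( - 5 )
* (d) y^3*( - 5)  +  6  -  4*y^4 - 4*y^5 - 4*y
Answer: d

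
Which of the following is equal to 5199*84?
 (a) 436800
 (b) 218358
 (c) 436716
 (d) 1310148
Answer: c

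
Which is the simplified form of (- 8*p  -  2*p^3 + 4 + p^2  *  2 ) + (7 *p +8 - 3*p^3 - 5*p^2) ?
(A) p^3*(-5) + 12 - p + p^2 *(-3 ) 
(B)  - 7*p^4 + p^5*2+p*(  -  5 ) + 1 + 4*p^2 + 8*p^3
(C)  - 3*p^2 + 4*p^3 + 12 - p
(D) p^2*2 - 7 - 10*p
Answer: A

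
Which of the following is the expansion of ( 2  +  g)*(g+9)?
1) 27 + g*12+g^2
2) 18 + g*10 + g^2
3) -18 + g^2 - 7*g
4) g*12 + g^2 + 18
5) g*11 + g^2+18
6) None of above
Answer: 5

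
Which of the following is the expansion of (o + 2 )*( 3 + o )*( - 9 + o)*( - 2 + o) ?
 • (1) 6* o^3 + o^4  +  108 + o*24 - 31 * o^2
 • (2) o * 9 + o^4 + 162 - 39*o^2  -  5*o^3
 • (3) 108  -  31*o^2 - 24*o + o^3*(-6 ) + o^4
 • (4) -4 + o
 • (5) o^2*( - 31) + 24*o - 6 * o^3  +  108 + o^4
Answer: 5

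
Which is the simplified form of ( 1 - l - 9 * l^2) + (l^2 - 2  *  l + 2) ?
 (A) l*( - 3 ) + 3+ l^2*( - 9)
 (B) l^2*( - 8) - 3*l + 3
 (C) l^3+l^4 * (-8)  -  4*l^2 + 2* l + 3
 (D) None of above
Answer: B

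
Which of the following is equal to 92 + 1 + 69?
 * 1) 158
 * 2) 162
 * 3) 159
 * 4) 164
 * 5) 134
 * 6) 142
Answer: 2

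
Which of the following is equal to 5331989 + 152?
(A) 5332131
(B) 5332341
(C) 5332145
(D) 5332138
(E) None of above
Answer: E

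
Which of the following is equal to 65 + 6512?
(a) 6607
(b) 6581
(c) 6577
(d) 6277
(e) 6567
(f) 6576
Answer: c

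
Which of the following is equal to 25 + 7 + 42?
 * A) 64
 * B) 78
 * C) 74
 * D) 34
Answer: C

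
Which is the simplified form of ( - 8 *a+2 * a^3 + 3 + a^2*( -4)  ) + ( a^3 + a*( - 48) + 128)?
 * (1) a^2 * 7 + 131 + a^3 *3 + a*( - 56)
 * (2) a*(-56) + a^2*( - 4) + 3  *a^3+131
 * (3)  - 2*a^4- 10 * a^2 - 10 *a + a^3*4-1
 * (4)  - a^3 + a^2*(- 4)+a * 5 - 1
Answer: 2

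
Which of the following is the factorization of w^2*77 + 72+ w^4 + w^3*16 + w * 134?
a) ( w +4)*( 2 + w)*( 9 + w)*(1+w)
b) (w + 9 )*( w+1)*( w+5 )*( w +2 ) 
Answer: a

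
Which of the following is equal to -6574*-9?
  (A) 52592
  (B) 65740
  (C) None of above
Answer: C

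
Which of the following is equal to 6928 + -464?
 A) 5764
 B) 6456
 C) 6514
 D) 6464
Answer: D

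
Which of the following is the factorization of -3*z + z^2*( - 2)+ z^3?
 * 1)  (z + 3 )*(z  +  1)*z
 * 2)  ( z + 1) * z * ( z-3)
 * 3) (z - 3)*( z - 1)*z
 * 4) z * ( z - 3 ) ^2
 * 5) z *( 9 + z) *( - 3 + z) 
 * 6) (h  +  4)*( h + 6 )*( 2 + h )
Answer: 2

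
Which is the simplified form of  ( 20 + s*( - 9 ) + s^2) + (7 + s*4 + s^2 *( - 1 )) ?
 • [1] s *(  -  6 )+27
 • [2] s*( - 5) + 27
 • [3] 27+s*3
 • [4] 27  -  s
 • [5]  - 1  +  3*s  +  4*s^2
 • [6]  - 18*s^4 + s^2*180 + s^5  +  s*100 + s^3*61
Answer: 2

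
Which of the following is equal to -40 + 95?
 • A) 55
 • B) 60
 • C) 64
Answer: A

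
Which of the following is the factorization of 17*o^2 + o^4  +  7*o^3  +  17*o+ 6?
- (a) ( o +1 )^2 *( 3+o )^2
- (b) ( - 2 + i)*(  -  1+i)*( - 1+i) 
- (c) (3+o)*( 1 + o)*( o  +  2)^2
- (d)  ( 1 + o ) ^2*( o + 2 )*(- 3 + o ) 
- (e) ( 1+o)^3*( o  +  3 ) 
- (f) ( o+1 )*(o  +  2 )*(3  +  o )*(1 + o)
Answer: f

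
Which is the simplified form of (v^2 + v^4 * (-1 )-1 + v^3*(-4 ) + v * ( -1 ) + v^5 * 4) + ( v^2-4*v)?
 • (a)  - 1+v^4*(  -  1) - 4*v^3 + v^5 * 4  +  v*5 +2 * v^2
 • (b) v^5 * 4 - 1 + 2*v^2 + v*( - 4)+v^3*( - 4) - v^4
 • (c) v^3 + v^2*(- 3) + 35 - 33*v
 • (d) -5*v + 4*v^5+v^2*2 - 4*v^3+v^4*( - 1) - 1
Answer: d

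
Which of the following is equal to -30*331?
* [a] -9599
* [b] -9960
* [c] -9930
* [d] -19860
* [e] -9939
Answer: c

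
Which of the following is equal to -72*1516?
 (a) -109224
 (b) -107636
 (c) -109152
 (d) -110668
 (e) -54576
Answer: c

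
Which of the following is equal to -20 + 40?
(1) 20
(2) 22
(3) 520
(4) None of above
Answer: 1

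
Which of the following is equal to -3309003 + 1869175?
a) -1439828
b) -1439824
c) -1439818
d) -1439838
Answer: a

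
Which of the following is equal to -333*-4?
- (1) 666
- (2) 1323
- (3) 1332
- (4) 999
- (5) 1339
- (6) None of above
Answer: 3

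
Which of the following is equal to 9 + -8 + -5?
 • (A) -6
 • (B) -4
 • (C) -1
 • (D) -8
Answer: B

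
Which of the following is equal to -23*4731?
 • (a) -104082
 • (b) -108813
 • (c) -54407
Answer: b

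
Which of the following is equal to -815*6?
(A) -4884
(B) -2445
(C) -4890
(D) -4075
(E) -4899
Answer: C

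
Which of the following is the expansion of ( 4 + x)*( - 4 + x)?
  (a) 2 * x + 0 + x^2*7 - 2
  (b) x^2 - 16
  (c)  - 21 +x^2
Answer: b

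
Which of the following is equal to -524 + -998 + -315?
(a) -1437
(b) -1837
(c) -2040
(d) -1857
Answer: b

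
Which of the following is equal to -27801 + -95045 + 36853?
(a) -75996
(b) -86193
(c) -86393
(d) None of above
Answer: d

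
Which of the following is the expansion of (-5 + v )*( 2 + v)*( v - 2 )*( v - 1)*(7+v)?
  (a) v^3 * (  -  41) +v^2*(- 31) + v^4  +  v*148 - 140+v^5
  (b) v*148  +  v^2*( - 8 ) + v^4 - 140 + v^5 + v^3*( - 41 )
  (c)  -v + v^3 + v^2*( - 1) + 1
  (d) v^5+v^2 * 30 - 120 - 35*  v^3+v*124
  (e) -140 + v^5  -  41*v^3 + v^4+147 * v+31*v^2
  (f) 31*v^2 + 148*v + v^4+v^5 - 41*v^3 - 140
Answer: f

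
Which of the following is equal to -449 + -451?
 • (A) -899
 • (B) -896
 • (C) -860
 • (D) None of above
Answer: D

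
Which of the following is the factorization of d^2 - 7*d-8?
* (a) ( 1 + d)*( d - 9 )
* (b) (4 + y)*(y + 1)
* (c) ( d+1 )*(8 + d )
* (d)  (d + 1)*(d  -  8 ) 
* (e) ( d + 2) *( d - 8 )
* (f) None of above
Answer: d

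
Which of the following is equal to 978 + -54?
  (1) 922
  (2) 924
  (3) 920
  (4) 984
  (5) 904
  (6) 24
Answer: 2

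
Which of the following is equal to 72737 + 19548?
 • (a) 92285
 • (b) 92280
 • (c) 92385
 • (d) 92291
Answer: a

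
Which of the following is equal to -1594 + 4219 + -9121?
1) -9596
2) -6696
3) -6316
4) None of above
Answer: 4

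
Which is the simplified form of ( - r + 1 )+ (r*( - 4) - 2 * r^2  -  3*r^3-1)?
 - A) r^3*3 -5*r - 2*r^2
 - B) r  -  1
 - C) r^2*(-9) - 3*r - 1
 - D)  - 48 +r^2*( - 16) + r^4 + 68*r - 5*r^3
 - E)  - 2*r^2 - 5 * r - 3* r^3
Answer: E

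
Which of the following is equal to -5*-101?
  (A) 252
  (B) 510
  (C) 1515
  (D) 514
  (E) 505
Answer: E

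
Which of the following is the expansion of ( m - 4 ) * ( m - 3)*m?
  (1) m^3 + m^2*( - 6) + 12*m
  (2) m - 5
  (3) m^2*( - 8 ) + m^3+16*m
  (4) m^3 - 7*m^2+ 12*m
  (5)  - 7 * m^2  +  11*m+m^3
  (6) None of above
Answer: 4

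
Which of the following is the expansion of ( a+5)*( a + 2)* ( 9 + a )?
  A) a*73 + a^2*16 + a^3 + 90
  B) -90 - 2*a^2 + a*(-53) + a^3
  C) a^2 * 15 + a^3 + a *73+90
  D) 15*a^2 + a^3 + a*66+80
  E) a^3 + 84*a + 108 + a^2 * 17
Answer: A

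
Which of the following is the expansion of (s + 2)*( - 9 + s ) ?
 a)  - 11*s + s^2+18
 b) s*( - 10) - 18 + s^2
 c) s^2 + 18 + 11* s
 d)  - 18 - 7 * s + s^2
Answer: d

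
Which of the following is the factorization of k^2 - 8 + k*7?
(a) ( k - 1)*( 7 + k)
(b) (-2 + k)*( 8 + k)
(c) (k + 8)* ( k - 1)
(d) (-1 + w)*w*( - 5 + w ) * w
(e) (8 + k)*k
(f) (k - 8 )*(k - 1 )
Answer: c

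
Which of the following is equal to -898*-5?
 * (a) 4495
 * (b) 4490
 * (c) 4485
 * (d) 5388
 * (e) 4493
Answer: b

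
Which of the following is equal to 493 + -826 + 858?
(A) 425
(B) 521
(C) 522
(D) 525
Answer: D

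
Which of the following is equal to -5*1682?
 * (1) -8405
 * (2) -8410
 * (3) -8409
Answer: 2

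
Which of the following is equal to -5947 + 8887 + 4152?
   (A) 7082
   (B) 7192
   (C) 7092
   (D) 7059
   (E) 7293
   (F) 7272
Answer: C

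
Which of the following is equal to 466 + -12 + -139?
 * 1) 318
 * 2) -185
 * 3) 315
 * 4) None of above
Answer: 3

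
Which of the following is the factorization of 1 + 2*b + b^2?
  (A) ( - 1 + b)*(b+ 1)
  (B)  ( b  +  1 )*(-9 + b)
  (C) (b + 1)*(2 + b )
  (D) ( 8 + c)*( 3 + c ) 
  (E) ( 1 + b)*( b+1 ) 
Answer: E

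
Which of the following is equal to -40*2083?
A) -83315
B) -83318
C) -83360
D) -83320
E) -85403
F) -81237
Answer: D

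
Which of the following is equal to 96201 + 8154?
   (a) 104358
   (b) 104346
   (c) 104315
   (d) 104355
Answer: d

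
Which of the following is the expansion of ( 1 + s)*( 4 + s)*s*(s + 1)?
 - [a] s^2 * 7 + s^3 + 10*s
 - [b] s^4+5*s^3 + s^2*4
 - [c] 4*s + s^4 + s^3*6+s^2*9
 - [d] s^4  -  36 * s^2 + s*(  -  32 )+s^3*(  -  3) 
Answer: c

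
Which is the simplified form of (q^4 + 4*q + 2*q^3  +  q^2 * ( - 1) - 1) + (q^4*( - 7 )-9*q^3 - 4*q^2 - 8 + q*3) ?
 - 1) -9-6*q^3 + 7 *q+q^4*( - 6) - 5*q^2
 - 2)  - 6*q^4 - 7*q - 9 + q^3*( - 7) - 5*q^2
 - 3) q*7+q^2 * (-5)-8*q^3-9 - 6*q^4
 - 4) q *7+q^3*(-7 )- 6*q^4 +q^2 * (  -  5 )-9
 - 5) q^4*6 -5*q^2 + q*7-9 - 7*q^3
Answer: 4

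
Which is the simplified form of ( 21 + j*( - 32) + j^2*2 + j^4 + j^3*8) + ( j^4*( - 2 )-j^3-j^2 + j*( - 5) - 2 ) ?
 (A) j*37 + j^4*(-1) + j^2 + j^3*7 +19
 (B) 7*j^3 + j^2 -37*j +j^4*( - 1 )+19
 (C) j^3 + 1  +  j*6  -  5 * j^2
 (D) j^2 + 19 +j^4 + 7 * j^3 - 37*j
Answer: B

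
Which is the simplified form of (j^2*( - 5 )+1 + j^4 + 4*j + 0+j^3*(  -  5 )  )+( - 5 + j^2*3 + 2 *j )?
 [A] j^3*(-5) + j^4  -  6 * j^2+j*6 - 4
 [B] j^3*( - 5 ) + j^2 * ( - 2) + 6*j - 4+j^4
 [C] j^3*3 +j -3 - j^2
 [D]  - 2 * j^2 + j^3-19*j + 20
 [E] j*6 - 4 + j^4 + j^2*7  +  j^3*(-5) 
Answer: B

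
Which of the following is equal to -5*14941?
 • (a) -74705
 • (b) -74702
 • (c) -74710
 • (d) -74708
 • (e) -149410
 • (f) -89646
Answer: a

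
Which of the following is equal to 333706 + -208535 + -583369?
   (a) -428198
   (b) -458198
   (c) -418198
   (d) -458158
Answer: b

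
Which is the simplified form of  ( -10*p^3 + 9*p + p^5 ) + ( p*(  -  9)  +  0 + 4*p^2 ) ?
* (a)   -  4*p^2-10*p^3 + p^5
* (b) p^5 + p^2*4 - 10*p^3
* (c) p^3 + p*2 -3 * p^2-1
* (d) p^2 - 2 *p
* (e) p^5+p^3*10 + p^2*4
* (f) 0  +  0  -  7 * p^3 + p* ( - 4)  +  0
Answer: b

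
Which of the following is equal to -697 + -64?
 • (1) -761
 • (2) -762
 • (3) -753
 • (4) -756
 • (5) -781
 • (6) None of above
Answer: 1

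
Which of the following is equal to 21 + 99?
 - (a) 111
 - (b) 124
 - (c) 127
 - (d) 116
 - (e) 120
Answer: e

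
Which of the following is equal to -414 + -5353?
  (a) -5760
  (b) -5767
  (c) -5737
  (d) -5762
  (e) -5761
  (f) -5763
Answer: b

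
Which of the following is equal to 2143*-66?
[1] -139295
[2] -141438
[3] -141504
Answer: 2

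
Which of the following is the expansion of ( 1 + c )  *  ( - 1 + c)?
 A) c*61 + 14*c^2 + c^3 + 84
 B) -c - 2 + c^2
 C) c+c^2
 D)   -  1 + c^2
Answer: D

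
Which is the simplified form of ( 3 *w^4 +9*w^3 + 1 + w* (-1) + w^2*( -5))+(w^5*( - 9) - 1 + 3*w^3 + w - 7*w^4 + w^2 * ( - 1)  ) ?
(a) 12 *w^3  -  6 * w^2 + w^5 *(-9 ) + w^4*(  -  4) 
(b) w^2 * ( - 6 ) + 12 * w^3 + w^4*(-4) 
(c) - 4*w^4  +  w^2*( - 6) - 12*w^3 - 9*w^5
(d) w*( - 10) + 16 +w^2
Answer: a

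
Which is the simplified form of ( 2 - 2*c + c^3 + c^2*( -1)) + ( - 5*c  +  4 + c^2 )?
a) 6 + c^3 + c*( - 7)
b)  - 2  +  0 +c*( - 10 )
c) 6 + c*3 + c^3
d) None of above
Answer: a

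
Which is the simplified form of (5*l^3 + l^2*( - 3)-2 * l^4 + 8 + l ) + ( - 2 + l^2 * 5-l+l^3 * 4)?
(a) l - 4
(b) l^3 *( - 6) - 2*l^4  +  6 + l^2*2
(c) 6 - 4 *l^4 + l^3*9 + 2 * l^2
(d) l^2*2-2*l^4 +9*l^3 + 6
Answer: d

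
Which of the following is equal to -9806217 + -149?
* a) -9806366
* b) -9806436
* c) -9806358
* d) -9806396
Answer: a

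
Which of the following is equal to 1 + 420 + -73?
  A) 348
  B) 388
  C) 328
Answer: A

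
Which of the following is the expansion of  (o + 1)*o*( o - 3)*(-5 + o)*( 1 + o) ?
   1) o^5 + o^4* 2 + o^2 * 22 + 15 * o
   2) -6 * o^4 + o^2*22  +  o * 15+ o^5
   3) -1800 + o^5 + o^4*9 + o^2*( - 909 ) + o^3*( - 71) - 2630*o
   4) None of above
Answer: 2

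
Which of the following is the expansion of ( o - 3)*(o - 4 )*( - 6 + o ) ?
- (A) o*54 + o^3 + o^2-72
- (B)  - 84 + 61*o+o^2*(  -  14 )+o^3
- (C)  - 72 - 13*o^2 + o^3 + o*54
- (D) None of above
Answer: C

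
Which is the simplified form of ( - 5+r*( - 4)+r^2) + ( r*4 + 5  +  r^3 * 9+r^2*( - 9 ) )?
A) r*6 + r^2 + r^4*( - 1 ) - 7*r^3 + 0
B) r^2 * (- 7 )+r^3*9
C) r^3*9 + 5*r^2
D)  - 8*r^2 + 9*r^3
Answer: D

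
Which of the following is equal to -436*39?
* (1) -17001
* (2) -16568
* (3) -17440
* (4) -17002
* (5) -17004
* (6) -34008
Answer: 5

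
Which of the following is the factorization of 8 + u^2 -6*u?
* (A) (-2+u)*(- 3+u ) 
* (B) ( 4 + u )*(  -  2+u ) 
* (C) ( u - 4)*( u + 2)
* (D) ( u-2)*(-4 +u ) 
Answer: D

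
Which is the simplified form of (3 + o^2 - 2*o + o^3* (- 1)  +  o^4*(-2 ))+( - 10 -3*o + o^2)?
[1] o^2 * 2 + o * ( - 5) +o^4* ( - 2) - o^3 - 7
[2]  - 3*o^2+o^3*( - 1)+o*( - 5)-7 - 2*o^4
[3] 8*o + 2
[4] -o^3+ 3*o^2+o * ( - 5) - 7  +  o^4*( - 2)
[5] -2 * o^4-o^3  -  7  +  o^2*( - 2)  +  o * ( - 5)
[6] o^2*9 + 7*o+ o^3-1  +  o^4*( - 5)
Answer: 1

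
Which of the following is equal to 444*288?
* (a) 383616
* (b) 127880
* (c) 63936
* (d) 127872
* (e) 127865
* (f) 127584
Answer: d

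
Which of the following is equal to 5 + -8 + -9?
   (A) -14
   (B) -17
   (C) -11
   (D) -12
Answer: D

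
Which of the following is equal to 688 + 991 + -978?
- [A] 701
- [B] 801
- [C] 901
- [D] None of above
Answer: A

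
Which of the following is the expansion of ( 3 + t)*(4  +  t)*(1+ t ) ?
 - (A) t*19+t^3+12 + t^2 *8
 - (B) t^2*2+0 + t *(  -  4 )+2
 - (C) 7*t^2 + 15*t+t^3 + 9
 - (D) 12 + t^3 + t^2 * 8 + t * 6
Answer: A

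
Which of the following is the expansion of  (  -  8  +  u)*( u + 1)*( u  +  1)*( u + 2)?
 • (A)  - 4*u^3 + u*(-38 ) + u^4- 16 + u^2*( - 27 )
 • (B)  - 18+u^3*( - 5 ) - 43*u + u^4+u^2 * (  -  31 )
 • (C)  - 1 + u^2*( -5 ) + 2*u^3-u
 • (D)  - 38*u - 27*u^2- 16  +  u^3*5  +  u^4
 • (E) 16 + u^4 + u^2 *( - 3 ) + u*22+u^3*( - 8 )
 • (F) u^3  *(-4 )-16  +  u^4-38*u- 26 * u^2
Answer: A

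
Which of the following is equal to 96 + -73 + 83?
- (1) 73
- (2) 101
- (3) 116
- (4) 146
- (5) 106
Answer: 5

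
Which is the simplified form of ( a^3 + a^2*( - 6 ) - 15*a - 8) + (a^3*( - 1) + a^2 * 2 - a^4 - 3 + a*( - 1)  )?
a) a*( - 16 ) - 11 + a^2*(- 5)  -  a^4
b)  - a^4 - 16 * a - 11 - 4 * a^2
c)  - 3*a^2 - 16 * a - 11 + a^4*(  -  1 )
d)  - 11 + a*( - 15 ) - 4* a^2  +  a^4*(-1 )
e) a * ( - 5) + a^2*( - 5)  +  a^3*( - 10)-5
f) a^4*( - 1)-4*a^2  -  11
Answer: b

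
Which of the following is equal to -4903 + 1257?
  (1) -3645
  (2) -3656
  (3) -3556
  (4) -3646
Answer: 4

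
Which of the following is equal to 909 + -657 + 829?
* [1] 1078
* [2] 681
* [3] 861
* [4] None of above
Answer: 4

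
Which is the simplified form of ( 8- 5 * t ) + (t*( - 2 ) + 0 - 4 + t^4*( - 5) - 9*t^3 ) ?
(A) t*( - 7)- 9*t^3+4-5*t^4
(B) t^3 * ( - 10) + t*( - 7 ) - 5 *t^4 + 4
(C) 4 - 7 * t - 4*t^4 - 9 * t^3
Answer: A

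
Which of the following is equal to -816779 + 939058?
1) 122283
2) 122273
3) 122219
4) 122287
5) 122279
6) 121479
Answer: 5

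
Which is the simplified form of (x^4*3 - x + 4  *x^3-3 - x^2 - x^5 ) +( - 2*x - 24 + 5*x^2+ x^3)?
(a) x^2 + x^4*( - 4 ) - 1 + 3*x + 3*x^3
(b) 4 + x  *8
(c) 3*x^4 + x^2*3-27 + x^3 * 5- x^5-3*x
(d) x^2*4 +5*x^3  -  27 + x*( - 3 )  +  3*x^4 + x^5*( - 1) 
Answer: d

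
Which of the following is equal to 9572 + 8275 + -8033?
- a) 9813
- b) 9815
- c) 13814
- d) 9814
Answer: d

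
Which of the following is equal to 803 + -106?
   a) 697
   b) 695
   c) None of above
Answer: a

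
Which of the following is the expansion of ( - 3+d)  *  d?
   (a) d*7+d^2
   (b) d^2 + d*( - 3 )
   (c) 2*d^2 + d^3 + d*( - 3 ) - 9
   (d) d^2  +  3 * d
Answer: b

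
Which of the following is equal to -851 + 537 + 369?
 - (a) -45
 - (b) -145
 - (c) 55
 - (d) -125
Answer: c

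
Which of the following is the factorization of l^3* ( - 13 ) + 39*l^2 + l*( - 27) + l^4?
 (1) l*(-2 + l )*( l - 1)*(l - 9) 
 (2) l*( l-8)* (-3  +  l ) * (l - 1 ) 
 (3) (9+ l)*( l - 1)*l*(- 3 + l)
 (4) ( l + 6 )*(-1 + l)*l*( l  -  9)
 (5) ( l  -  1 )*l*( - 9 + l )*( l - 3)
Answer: 5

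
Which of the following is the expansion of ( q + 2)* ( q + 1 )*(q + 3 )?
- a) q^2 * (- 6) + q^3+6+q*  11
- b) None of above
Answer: b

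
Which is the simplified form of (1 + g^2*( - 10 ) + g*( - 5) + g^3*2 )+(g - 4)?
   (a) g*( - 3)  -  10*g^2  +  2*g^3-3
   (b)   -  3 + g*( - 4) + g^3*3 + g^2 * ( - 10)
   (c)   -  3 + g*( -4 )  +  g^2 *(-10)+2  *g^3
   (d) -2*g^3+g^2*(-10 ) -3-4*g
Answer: c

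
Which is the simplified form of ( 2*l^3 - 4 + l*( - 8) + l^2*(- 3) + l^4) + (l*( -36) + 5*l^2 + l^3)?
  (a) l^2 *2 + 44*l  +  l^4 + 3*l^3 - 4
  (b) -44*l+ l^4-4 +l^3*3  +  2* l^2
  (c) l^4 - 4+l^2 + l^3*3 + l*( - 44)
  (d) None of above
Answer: b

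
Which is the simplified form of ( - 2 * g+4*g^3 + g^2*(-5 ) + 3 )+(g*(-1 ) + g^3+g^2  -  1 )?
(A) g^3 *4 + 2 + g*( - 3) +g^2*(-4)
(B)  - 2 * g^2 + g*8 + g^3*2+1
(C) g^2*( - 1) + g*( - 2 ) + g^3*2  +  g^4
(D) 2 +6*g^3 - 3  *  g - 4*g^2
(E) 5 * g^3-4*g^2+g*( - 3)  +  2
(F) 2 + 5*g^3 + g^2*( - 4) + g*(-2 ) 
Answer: E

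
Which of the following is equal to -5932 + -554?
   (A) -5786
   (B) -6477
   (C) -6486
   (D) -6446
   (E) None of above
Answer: C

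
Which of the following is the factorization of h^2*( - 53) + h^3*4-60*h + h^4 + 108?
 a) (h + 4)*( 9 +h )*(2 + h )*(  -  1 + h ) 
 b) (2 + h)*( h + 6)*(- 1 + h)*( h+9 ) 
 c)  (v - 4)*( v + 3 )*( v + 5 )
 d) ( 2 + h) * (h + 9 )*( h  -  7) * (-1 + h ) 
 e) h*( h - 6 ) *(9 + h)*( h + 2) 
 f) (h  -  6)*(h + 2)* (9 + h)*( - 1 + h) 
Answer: f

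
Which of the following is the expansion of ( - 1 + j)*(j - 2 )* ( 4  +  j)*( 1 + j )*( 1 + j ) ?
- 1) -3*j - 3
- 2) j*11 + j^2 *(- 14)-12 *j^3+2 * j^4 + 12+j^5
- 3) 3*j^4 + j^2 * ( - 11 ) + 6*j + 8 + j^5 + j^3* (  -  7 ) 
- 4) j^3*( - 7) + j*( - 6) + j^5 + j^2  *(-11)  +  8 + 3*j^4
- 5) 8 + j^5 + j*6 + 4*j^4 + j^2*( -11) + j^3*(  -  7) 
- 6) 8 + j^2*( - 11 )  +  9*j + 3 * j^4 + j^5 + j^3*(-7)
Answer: 3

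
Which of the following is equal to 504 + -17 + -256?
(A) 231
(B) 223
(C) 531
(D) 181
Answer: A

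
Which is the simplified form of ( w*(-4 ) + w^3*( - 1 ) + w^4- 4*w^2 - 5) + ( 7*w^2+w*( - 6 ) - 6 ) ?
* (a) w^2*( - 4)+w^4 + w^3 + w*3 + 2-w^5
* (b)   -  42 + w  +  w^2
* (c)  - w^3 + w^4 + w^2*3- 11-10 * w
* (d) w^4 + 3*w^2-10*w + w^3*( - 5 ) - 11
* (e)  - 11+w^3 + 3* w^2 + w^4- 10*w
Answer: c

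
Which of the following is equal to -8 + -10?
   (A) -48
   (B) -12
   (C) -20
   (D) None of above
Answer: D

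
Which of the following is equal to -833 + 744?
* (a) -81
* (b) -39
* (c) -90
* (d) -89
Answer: d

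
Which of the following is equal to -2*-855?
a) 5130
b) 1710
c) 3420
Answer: b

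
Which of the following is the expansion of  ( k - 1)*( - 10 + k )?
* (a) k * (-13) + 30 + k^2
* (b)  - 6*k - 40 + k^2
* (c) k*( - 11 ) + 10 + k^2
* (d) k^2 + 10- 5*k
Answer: c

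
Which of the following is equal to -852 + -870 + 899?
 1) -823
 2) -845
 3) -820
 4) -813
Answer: 1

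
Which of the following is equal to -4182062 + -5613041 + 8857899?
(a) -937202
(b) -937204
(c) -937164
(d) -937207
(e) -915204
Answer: b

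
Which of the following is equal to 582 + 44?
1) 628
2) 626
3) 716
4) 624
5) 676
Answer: 2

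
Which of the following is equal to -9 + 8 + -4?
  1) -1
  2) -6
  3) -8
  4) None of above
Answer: 4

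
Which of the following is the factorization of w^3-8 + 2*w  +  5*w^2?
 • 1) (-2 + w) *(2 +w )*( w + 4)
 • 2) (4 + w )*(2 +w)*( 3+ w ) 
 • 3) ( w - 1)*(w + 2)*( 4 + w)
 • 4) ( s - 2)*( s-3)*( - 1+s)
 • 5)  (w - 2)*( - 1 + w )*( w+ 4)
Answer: 3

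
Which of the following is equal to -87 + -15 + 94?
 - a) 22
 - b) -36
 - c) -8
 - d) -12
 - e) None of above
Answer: c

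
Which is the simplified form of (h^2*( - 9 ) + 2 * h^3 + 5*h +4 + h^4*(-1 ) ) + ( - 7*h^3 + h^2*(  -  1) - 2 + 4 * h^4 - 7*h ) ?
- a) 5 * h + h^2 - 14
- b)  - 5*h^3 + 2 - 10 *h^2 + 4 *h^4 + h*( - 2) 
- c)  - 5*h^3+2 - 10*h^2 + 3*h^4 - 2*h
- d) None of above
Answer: c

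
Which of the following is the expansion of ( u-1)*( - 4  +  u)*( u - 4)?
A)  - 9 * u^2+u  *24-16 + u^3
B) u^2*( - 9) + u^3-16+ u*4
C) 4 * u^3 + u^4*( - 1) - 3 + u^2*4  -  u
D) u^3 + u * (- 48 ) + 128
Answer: A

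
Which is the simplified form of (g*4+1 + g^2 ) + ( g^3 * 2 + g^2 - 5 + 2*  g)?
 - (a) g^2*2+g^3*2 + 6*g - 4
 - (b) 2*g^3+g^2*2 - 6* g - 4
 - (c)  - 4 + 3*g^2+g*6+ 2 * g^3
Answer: a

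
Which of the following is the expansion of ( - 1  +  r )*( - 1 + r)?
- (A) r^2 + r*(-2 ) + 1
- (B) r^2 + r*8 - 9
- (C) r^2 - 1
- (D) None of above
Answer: A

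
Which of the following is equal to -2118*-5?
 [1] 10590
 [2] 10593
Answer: 1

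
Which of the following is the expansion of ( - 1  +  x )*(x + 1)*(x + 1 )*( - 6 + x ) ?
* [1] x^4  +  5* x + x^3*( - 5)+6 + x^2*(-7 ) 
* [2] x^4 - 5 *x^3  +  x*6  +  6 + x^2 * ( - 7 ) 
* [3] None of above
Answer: 1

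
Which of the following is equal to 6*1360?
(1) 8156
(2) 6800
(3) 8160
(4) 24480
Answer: 3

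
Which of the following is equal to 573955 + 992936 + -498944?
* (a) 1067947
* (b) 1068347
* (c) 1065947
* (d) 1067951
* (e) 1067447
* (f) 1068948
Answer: a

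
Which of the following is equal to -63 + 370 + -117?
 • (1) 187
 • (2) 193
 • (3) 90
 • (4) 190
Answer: 4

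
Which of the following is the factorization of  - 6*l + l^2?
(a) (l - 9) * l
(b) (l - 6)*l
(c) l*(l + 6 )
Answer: b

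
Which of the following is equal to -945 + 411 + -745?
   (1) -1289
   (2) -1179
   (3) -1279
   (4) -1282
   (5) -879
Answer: 3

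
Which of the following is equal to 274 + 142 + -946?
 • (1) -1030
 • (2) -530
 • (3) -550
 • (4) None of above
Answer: 2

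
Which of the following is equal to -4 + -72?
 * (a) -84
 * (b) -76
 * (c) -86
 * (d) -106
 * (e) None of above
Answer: b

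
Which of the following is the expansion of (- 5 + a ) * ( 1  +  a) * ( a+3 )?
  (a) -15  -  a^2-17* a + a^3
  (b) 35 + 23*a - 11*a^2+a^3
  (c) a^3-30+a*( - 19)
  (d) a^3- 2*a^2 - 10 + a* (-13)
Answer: a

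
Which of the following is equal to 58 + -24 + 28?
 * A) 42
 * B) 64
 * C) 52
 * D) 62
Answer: D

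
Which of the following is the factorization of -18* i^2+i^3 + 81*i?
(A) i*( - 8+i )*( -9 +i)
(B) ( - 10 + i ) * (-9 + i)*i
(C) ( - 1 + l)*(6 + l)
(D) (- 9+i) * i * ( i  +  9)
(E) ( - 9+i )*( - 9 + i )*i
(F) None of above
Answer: E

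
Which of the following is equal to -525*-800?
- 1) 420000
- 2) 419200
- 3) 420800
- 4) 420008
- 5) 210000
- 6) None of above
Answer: 1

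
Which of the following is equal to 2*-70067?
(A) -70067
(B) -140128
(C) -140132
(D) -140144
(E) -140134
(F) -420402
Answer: E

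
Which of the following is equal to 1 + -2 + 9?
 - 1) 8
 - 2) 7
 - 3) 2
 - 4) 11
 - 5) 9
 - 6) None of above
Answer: 1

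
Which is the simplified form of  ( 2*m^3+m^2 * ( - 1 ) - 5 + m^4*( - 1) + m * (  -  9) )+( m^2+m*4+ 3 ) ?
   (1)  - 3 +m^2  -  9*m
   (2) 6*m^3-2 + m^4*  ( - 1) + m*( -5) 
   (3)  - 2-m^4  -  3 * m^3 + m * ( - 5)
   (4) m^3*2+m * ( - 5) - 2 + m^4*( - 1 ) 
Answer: 4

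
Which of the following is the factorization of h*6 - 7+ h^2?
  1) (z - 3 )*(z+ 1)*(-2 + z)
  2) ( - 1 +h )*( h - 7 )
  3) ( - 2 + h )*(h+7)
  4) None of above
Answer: 4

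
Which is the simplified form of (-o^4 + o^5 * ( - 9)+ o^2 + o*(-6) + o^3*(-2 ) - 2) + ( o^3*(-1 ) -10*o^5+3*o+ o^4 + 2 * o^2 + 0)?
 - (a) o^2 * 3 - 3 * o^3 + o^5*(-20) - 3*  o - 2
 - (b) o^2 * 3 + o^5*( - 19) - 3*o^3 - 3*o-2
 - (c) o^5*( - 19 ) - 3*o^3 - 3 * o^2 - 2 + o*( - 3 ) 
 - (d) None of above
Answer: b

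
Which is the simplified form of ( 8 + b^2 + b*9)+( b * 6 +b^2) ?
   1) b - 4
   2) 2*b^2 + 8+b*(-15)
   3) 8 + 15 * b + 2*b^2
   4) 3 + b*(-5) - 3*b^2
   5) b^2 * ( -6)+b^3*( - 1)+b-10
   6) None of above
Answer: 3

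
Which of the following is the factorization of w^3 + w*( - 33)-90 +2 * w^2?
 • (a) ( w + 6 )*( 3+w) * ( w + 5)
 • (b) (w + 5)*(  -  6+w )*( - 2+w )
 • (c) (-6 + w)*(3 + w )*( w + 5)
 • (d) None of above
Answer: c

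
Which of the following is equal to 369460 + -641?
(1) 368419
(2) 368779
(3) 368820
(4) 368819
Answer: 4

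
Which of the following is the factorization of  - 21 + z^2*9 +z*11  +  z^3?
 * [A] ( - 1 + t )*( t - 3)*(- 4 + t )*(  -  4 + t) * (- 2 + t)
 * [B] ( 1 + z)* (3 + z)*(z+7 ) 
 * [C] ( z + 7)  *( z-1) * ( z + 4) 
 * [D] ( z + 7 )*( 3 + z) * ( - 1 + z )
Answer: D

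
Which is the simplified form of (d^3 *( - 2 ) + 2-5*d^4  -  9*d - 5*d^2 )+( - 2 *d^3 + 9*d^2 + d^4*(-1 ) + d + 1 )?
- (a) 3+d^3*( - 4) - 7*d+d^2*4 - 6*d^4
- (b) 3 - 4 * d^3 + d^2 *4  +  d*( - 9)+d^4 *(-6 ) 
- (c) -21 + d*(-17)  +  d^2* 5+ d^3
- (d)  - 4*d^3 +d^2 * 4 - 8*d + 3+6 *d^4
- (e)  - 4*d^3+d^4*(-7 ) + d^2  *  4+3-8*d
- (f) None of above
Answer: f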